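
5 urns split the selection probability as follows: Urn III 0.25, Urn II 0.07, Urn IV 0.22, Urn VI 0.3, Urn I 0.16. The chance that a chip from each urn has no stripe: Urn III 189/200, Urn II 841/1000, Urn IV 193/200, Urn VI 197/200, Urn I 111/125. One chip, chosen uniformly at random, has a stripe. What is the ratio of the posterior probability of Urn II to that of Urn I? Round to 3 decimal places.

Taking complements, P(striped | each) = Urn III 0.055, Urn II 0.159, Urn IV 0.035, Urn VI 0.015, Urn I 0.112.
Prior × likelihood for each hypothesis:
  Urn III: 0.25 × 0.055 = 0.01375
  Urn II: 0.07 × 0.159 = 0.01113
  Urn IV: 0.22 × 0.035 = 0.0077
  Urn VI: 0.3 × 0.015 = 0.0045
  Urn I: 0.16 × 0.112 = 0.01792
Normalizing constant = 0.055.
The ratio is 0.01113 / 0.01792 (the normalizer cancels) = 0.621.

0.621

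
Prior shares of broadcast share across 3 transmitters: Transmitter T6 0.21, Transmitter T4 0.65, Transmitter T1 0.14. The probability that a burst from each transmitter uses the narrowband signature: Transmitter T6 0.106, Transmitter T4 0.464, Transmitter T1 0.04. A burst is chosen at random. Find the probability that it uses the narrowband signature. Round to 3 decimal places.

0.329

By Bayes' rule, posterior ∝ prior × likelihood:
  Transmitter T6: 0.21 × 0.106 = 0.02226
  Transmitter T4: 0.65 × 0.464 = 0.3016
  Transmitter T1: 0.14 × 0.04 = 0.0056
P(narrowband) = 0.02226 + 0.3016 + 0.0056 = 0.32946 → 0.329.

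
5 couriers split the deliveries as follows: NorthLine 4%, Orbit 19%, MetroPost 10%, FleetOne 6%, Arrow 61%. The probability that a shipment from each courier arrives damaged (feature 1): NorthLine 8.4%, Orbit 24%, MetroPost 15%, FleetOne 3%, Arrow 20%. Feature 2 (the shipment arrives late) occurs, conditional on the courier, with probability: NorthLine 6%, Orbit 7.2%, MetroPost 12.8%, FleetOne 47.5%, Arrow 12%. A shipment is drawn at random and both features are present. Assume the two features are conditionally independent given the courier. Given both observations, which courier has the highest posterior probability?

Prior × likelihood for each hypothesis:
  NorthLine: 0.04 × 0.084 × 0.06 = 0.0002016
  Orbit: 0.19 × 0.24 × 0.072 = 0.0032832
  MetroPost: 0.1 × 0.15 × 0.128 = 0.00192
  FleetOne: 0.06 × 0.03 × 0.475 = 0.000855
  Arrow: 0.61 × 0.2 × 0.12 = 0.01464
Normalizing constant = 0.0208998.
Largest term belongs to Arrow, so Arrow is most probable.

Arrow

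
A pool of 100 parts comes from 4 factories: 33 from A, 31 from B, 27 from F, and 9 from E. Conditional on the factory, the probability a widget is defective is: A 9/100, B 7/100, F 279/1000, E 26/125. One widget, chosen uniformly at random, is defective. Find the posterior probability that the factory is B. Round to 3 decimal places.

Prior × likelihood for each hypothesis:
  A: 0.33 × 0.09 = 0.0297
  B: 0.31 × 0.07 = 0.0217
  F: 0.27 × 0.279 = 0.07533
  E: 0.09 × 0.208 = 0.01872
Normalizing constant = 0.14545.
P(B | evidence) = 0.0217 / 0.14545 ≈ 0.149.

0.149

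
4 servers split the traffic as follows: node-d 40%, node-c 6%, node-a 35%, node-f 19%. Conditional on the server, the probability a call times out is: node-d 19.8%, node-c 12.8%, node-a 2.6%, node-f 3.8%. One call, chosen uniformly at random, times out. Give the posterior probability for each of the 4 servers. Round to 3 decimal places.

Prior × likelihood for each hypothesis:
  node-d: 0.4 × 0.198 = 0.0792
  node-c: 0.06 × 0.128 = 0.00768
  node-a: 0.35 × 0.026 = 0.0091
  node-f: 0.19 × 0.038 = 0.00722
Total = 0.1032.
P(node-d | timeout) = 0.0792/0.1032 ≈ 0.767
P(node-c | timeout) = 0.00768/0.1032 ≈ 0.074
P(node-a | timeout) = 0.0091/0.1032 ≈ 0.088
P(node-f | timeout) = 0.00722/0.1032 ≈ 0.070

node-d 0.767, node-c 0.074, node-a 0.088, node-f 0.070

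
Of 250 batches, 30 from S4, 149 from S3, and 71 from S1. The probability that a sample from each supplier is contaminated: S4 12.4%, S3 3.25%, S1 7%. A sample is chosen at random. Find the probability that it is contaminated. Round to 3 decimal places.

0.054

Compute prior × likelihood for every hypothesis:
  S4: 0.12 × 0.124 = 0.01488
  S3: 0.596 × 0.0325 = 0.01937
  S1: 0.284 × 0.07 = 0.01988
P(contaminated) = 0.01488 + 0.01937 + 0.01988 = 0.05413 → 0.054.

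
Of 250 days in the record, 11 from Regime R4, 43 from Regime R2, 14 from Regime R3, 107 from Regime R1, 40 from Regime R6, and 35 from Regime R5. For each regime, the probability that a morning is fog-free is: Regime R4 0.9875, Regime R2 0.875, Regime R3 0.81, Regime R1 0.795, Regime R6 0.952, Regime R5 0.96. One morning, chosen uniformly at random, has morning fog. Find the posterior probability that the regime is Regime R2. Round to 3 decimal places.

0.161

Taking complements, P(fog | each) = Regime R4 0.0125, Regime R2 0.125, Regime R3 0.19, Regime R1 0.205, Regime R6 0.048, Regime R5 0.04.
Prior × likelihood for each hypothesis:
  Regime R4: 0.044 × 0.0125 = 0.00055
  Regime R2: 0.172 × 0.125 = 0.0215
  Regime R3: 0.056 × 0.19 = 0.01064
  Regime R1: 0.428 × 0.205 = 0.08774
  Regime R6: 0.16 × 0.048 = 0.00768
  Regime R5: 0.14 × 0.04 = 0.0056
Sum = 0.13371.
P(Regime R2 | evidence) = 0.0215 / 0.13371 ≈ 0.161.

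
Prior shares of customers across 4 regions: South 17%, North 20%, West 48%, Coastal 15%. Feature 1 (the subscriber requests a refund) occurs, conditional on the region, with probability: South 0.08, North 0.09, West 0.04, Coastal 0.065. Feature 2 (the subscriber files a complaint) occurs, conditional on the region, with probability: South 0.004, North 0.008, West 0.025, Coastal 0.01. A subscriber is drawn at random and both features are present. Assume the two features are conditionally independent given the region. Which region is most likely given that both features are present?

Compute prior × likelihood for every hypothesis:
  South: 0.17 × 0.08 × 0.004 = 0.0000544
  North: 0.2 × 0.09 × 0.008 = 0.000144
  West: 0.48 × 0.04 × 0.025 = 0.00048
  Coastal: 0.15 × 0.065 × 0.01 = 0.0000975
Normalizing constant = 0.0007759.
Largest term belongs to West, so West is most probable.

West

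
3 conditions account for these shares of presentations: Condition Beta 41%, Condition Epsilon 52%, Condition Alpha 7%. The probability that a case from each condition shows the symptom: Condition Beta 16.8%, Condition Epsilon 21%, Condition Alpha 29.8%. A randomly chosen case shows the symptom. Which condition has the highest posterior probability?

Condition Epsilon

Prior × likelihood for each hypothesis:
  Condition Beta: 0.41 × 0.168 = 0.06888
  Condition Epsilon: 0.52 × 0.21 = 0.1092
  Condition Alpha: 0.07 × 0.298 = 0.02086
Total = 0.19894.
Largest term belongs to Condition Epsilon, so Condition Epsilon is most probable.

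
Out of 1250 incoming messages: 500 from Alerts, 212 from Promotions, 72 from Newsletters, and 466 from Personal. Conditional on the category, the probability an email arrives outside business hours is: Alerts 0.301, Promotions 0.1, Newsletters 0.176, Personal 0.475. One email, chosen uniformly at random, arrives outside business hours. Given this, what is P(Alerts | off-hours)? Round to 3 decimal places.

0.371

Prior × likelihood for each hypothesis:
  Alerts: 0.4 × 0.301 = 0.1204
  Promotions: 0.1696 × 0.1 = 0.01696
  Newsletters: 0.0576 × 0.176 = 0.0101376
  Personal: 0.3728 × 0.475 = 0.17708
Normalizing constant = 0.3245776.
P(Alerts | evidence) = 0.1204 / 0.3245776 ≈ 0.371.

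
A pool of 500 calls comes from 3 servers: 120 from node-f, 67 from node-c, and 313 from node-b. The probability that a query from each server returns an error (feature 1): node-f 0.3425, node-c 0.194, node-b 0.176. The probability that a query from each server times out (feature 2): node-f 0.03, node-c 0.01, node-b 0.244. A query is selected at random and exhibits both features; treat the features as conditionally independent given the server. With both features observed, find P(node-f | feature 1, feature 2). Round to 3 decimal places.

Compute prior × likelihood for every hypothesis:
  node-f: 0.24 × 0.3425 × 0.03 = 0.002466
  node-c: 0.134 × 0.194 × 0.01 = 0.00025996
  node-b: 0.626 × 0.176 × 0.244 = 0.026882944
Normalizing constant = 0.029608904.
P(node-f | evidence) = 0.002466 / 0.029608904 ≈ 0.083.

0.083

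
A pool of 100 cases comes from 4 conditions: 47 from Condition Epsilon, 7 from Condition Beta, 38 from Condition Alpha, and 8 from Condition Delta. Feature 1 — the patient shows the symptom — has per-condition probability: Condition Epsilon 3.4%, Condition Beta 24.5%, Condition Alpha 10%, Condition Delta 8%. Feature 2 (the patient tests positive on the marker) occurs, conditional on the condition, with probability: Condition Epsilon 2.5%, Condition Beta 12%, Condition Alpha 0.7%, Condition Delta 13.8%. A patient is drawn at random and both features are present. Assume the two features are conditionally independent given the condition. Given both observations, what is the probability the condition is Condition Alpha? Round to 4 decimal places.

0.0738

Compute prior × likelihood for every hypothesis:
  Condition Epsilon: 0.47 × 0.034 × 0.025 = 0.0003995
  Condition Beta: 0.07 × 0.245 × 0.12 = 0.002058
  Condition Alpha: 0.38 × 0.1 × 0.007 = 0.000266
  Condition Delta: 0.08 × 0.08 × 0.138 = 0.0008832
Sum = 0.0036067.
P(Condition Alpha | evidence) = 0.000266 / 0.0036067 ≈ 0.0738.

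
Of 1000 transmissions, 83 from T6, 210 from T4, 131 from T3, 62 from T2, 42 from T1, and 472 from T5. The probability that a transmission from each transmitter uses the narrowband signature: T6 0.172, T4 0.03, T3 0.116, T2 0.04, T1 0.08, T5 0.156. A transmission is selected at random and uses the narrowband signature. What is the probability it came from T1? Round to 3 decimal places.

0.029

Compute prior × likelihood for every hypothesis:
  T6: 0.083 × 0.172 = 0.014276
  T4: 0.21 × 0.03 = 0.0063
  T3: 0.131 × 0.116 = 0.015196
  T2: 0.062 × 0.04 = 0.00248
  T1: 0.042 × 0.08 = 0.00336
  T5: 0.472 × 0.156 = 0.073632
Sum = 0.115244.
P(T1 | evidence) = 0.00336 / 0.115244 ≈ 0.029.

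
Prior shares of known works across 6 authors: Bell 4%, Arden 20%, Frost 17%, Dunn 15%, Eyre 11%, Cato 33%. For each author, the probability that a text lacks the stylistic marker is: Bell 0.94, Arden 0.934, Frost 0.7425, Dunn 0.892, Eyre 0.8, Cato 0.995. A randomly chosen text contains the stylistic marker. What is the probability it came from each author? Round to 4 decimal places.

Bell 0.0242, Arden 0.1330, Frost 0.4412, Dunn 0.1633, Eyre 0.2217, Cato 0.0166

Taking complements, P(marker | each) = Bell 0.06, Arden 0.066, Frost 0.2575, Dunn 0.108, Eyre 0.2, Cato 0.005.
Unnormalized posteriors (prior × likelihood):
  Bell: 0.04 × 0.06 = 0.0024
  Arden: 0.2 × 0.066 = 0.0132
  Frost: 0.17 × 0.2575 = 0.043775
  Dunn: 0.15 × 0.108 = 0.0162
  Eyre: 0.11 × 0.2 = 0.022
  Cato: 0.33 × 0.005 = 0.00165
Normalizing constant = 0.099225.
P(Bell | marker) = 0.0024/0.099225 ≈ 0.0242
P(Arden | marker) = 0.0132/0.099225 ≈ 0.1330
P(Frost | marker) = 0.043775/0.099225 ≈ 0.4412
P(Dunn | marker) = 0.0162/0.099225 ≈ 0.1633
P(Eyre | marker) = 0.022/0.099225 ≈ 0.2217
P(Cato | marker) = 0.00165/0.099225 ≈ 0.0166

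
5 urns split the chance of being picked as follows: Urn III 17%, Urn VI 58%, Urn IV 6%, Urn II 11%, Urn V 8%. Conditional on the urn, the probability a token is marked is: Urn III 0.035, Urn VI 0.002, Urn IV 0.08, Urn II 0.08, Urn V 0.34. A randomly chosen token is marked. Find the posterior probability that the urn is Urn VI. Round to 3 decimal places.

Unnormalized posteriors (prior × likelihood):
  Urn III: 0.17 × 0.035 = 0.00595
  Urn VI: 0.58 × 0.002 = 0.00116
  Urn IV: 0.06 × 0.08 = 0.0048
  Urn II: 0.11 × 0.08 = 0.0088
  Urn V: 0.08 × 0.34 = 0.0272
Total = 0.04791.
P(Urn VI | evidence) = 0.00116 / 0.04791 ≈ 0.024.

0.024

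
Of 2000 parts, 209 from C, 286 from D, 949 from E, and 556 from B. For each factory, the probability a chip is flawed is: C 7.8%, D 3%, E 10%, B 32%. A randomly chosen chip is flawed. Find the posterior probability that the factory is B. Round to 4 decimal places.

0.5976

Unnormalized posteriors (prior × likelihood):
  C: 0.1045 × 0.078 = 0.008151
  D: 0.143 × 0.03 = 0.00429
  E: 0.4745 × 0.1 = 0.04745
  B: 0.278 × 0.32 = 0.08896
Normalizing constant = 0.148851.
P(B | evidence) = 0.08896 / 0.148851 ≈ 0.5976.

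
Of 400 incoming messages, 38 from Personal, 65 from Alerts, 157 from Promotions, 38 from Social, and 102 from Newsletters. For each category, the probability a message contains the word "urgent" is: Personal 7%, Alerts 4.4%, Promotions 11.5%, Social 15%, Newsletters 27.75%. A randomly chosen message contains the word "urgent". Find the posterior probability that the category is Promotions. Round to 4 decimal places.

Unnormalized posteriors (prior × likelihood):
  Personal: 0.095 × 0.07 = 0.00665
  Alerts: 0.1625 × 0.044 = 0.00715
  Promotions: 0.3925 × 0.115 = 0.0451375
  Social: 0.095 × 0.15 = 0.01425
  Newsletters: 0.255 × 0.2775 = 0.0707625
Normalizing constant = 0.14395.
P(Promotions | evidence) = 0.0451375 / 0.14395 ≈ 0.3136.

0.3136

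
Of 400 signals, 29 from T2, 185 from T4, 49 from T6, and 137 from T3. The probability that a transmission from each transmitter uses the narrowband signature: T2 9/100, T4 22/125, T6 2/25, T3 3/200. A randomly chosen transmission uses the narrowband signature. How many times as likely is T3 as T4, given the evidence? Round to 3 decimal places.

0.063

Prior × likelihood for each hypothesis:
  T2: 0.0725 × 0.09 = 0.006525
  T4: 0.4625 × 0.176 = 0.0814
  T6: 0.1225 × 0.08 = 0.0098
  T3: 0.3425 × 0.015 = 0.0051375
Sum = 0.1028625.
The ratio is 0.0051375 / 0.0814 (the normalizer cancels) = 0.063.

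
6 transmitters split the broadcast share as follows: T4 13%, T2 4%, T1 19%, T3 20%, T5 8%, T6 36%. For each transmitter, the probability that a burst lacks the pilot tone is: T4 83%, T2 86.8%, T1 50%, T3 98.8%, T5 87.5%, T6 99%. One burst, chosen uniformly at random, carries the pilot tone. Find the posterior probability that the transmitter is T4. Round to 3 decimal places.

Taking complements, P(pilot | each) = T4 0.17, T2 0.132, T1 0.5, T3 0.012, T5 0.125, T6 0.01.
Compute prior × likelihood for every hypothesis:
  T4: 0.13 × 0.17 = 0.0221
  T2: 0.04 × 0.132 = 0.00528
  T1: 0.19 × 0.5 = 0.095
  T3: 0.2 × 0.012 = 0.0024
  T5: 0.08 × 0.125 = 0.01
  T6: 0.36 × 0.01 = 0.0036
Total = 0.13838.
P(T4 | evidence) = 0.0221 / 0.13838 ≈ 0.160.

0.160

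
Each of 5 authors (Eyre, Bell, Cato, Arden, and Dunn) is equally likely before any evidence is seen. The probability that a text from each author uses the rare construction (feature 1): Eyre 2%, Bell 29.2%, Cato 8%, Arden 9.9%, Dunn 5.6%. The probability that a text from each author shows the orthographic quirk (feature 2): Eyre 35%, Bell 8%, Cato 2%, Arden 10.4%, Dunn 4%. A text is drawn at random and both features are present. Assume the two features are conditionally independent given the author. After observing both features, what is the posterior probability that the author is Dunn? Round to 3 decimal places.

With a uniform prior (1/5 each), posterior ∝ likelihood:
  Eyre: 0.02 × 0.35 = 0.007
  Bell: 0.292 × 0.08 = 0.02336
  Cato: 0.08 × 0.02 = 0.0016
  Arden: 0.099 × 0.104 = 0.010296
  Dunn: 0.056 × 0.04 = 0.00224
Normalizing constant = 0.044496.
P(Dunn | evidence) = 0.00224 / 0.044496 ≈ 0.050.

0.050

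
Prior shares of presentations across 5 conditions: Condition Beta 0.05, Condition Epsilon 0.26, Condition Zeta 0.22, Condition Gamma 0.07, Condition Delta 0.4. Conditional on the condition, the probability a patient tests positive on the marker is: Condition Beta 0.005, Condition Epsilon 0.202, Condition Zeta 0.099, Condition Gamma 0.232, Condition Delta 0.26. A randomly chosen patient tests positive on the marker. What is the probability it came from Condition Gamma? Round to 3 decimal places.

0.083

Unnormalized posteriors (prior × likelihood):
  Condition Beta: 0.05 × 0.005 = 0.00025
  Condition Epsilon: 0.26 × 0.202 = 0.05252
  Condition Zeta: 0.22 × 0.099 = 0.02178
  Condition Gamma: 0.07 × 0.232 = 0.01624
  Condition Delta: 0.4 × 0.26 = 0.104
Total = 0.19479.
P(Condition Gamma | evidence) = 0.01624 / 0.19479 ≈ 0.083.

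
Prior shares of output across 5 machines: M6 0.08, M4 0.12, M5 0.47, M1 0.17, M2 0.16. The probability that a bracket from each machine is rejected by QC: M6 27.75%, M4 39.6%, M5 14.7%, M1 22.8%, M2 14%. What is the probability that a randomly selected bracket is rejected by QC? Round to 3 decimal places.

0.200

Compute prior × likelihood for every hypothesis:
  M6: 0.08 × 0.2775 = 0.0222
  M4: 0.12 × 0.396 = 0.04752
  M5: 0.47 × 0.147 = 0.06909
  M1: 0.17 × 0.228 = 0.03876
  M2: 0.16 × 0.14 = 0.0224
P(rejected) = 0.0222 + 0.04752 + 0.06909 + 0.03876 + 0.0224 = 0.19997 → 0.200.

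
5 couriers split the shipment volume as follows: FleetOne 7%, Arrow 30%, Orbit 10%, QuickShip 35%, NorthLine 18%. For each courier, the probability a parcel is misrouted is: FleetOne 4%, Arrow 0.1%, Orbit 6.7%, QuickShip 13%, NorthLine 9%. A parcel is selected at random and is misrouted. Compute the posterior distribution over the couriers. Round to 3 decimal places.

Unnormalized posteriors (prior × likelihood):
  FleetOne: 0.07 × 0.04 = 0.0028
  Arrow: 0.3 × 0.001 = 0.0003
  Orbit: 0.1 × 0.067 = 0.0067
  QuickShip: 0.35 × 0.13 = 0.0455
  NorthLine: 0.18 × 0.09 = 0.0162
Total = 0.0715.
P(FleetOne | misrouted) = 0.0028/0.0715 ≈ 0.039
P(Arrow | misrouted) = 0.0003/0.0715 ≈ 0.004
P(Orbit | misrouted) = 0.0067/0.0715 ≈ 0.094
P(QuickShip | misrouted) = 0.0455/0.0715 ≈ 0.636
P(NorthLine | misrouted) = 0.0162/0.0715 ≈ 0.227
(Check: 0.039+0.004+0.094+0.636+0.227 = 1.000.)

FleetOne 0.039, Arrow 0.004, Orbit 0.094, QuickShip 0.636, NorthLine 0.227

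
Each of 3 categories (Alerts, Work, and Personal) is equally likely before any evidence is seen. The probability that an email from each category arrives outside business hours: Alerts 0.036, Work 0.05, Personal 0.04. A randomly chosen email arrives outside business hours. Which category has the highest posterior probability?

With a uniform prior (1/3 each), posterior ∝ likelihood:
  Alerts: 0.036
  Work: 0.05
  Personal: 0.04
Sum = 0.126.
Largest term belongs to Work, so Work is most probable.

Work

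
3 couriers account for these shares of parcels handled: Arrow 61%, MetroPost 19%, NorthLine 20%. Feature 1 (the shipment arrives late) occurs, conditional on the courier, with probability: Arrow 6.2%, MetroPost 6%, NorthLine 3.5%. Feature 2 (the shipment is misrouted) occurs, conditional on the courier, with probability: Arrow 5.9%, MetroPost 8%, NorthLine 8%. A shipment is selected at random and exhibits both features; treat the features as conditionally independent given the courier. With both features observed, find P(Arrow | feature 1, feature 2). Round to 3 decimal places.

Compute prior × likelihood for every hypothesis:
  Arrow: 0.61 × 0.062 × 0.059 = 0.00223138
  MetroPost: 0.19 × 0.06 × 0.08 = 0.000912
  NorthLine: 0.2 × 0.035 × 0.08 = 0.00056
Sum = 0.00370338.
P(Arrow | evidence) = 0.00223138 / 0.00370338 ≈ 0.603.

0.603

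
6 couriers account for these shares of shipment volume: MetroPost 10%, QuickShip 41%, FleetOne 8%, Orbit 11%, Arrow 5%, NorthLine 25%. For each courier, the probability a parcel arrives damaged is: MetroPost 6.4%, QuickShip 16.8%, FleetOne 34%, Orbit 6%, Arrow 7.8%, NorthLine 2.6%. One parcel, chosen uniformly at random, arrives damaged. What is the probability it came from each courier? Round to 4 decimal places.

Compute prior × likelihood for every hypothesis:
  MetroPost: 0.1 × 0.064 = 0.0064
  QuickShip: 0.41 × 0.168 = 0.06888
  FleetOne: 0.08 × 0.34 = 0.0272
  Orbit: 0.11 × 0.06 = 0.0066
  Arrow: 0.05 × 0.078 = 0.0039
  NorthLine: 0.25 × 0.026 = 0.0065
Normalizing constant = 0.11948.
P(MetroPost | damaged) = 0.0064/0.11948 ≈ 0.0536
P(QuickShip | damaged) = 0.06888/0.11948 ≈ 0.5765
P(FleetOne | damaged) = 0.0272/0.11948 ≈ 0.2277
P(Orbit | damaged) = 0.0066/0.11948 ≈ 0.0552
P(Arrow | damaged) = 0.0039/0.11948 ≈ 0.0326
P(NorthLine | damaged) = 0.0065/0.11948 ≈ 0.0544
(Check: 0.0536+0.5765+0.2277+0.0552+0.0326+0.0544 = 1.0000.)

MetroPost 0.0536, QuickShip 0.5765, FleetOne 0.2277, Orbit 0.0552, Arrow 0.0326, NorthLine 0.0544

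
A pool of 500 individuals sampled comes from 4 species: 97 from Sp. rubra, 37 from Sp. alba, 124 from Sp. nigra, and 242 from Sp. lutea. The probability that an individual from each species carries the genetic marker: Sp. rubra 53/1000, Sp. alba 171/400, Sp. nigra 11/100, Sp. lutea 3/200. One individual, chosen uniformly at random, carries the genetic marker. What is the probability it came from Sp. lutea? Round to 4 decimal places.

0.0950

By Bayes' rule, posterior ∝ prior × likelihood:
  Sp. rubra: 0.194 × 0.053 = 0.010282
  Sp. alba: 0.074 × 0.4275 = 0.031635
  Sp. nigra: 0.248 × 0.11 = 0.02728
  Sp. lutea: 0.484 × 0.015 = 0.00726
Sum = 0.076457.
P(Sp. lutea | evidence) = 0.00726 / 0.076457 ≈ 0.0950.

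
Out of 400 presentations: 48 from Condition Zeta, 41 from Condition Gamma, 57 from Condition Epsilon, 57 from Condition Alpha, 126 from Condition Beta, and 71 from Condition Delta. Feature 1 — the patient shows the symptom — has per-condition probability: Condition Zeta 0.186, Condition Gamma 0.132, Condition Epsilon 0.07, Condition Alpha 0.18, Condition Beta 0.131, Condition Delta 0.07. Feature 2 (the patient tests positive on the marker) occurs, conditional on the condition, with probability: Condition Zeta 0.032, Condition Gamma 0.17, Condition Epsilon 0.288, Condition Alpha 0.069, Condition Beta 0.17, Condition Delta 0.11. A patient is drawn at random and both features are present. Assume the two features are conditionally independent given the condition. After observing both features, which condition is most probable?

Condition Beta

Unnormalized posteriors (prior × likelihood):
  Condition Zeta: 0.12 × 0.186 × 0.032 = 0.00071424
  Condition Gamma: 0.1025 × 0.132 × 0.17 = 0.0023001
  Condition Epsilon: 0.1425 × 0.07 × 0.288 = 0.0028728
  Condition Alpha: 0.1425 × 0.18 × 0.069 = 0.00176985
  Condition Beta: 0.315 × 0.131 × 0.17 = 0.00701505
  Condition Delta: 0.1775 × 0.07 × 0.11 = 0.00136675
Normalizing constant = 0.01603879.
Largest term belongs to Condition Beta, so Condition Beta is most probable.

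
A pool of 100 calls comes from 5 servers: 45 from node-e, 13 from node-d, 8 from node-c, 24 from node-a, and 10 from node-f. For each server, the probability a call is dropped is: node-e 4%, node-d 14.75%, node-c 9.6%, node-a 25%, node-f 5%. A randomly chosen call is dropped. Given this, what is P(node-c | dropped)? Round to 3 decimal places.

0.070

Compute prior × likelihood for every hypothesis:
  node-e: 0.45 × 0.04 = 0.018
  node-d: 0.13 × 0.1475 = 0.019175
  node-c: 0.08 × 0.096 = 0.00768
  node-a: 0.24 × 0.25 = 0.06
  node-f: 0.1 × 0.05 = 0.005
Total = 0.109855.
P(node-c | evidence) = 0.00768 / 0.109855 ≈ 0.070.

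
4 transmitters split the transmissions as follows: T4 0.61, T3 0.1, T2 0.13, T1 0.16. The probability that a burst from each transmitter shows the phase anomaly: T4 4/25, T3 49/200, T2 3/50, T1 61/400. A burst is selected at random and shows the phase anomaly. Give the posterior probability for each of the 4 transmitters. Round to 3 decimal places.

T4 0.633, T3 0.159, T2 0.051, T1 0.158

Unnormalized posteriors (prior × likelihood):
  T4: 0.61 × 0.16 = 0.0976
  T3: 0.1 × 0.245 = 0.0245
  T2: 0.13 × 0.06 = 0.0078
  T1: 0.16 × 0.1525 = 0.0244
Total = 0.1543.
P(T4 | anomaly) = 0.0976/0.1543 ≈ 0.633
P(T3 | anomaly) = 0.0245/0.1543 ≈ 0.159
P(T2 | anomaly) = 0.0078/0.1543 ≈ 0.051
P(T1 | anomaly) = 0.0244/0.1543 ≈ 0.158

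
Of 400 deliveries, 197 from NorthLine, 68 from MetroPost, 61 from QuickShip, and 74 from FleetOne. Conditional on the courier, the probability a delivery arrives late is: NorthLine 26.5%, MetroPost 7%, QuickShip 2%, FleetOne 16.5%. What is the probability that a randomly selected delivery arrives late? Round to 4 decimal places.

By Bayes' rule, posterior ∝ prior × likelihood:
  NorthLine: 0.4925 × 0.265 = 0.1305125
  MetroPost: 0.17 × 0.07 = 0.0119
  QuickShip: 0.1525 × 0.02 = 0.00305
  FleetOne: 0.185 × 0.165 = 0.030525
P(late) = 0.1305125 + 0.0119 + 0.00305 + 0.030525 = 0.1759875 → 0.1760.

0.1760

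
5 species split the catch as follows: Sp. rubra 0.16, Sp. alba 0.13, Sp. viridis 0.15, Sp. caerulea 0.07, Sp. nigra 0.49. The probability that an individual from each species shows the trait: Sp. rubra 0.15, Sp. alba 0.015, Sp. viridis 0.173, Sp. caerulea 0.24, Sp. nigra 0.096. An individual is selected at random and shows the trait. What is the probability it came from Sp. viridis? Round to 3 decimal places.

0.224

Prior × likelihood for each hypothesis:
  Sp. rubra: 0.16 × 0.15 = 0.024
  Sp. alba: 0.13 × 0.015 = 0.00195
  Sp. viridis: 0.15 × 0.173 = 0.02595
  Sp. caerulea: 0.07 × 0.24 = 0.0168
  Sp. nigra: 0.49 × 0.096 = 0.04704
Normalizing constant = 0.11574.
P(Sp. viridis | evidence) = 0.02595 / 0.11574 ≈ 0.224.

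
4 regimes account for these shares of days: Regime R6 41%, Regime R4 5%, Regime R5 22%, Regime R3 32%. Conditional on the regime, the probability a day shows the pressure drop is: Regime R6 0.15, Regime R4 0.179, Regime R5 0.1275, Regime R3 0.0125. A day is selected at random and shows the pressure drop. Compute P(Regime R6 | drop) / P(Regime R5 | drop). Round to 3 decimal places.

By Bayes' rule, posterior ∝ prior × likelihood:
  Regime R6: 0.41 × 0.15 = 0.0615
  Regime R4: 0.05 × 0.179 = 0.00895
  Regime R5: 0.22 × 0.1275 = 0.02805
  Regime R3: 0.32 × 0.0125 = 0.004
Sum = 0.1025.
The ratio is 0.0615 / 0.02805 (the normalizer cancels) = 2.193.

2.193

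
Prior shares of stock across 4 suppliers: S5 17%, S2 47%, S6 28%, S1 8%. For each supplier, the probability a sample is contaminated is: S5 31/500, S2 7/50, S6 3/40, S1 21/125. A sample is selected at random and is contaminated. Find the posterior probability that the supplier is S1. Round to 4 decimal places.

0.1213

Unnormalized posteriors (prior × likelihood):
  S5: 0.17 × 0.062 = 0.01054
  S2: 0.47 × 0.14 = 0.0658
  S6: 0.28 × 0.075 = 0.021
  S1: 0.08 × 0.168 = 0.01344
Normalizing constant = 0.11078.
P(S1 | evidence) = 0.01344 / 0.11078 ≈ 0.1213.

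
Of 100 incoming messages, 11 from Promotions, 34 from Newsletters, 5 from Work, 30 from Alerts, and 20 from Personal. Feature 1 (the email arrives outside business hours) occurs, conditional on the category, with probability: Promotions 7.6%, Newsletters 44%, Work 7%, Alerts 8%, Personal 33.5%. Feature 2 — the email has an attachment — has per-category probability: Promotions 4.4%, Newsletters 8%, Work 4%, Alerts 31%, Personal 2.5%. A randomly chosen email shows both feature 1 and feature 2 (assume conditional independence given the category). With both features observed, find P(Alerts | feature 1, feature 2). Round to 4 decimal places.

By Bayes' rule, posterior ∝ prior × likelihood:
  Promotions: 0.11 × 0.076 × 0.044 = 0.00036784
  Newsletters: 0.34 × 0.44 × 0.08 = 0.011968
  Work: 0.05 × 0.07 × 0.04 = 0.00014
  Alerts: 0.3 × 0.08 × 0.31 = 0.00744
  Personal: 0.2 × 0.335 × 0.025 = 0.001675
Total = 0.02159084.
P(Alerts | evidence) = 0.00744 / 0.02159084 ≈ 0.3446.

0.3446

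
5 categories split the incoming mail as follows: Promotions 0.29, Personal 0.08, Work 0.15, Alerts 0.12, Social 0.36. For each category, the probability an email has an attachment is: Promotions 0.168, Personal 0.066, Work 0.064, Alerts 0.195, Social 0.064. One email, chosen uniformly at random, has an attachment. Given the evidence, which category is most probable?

Promotions

Prior × likelihood for each hypothesis:
  Promotions: 0.29 × 0.168 = 0.04872
  Personal: 0.08 × 0.066 = 0.00528
  Work: 0.15 × 0.064 = 0.0096
  Alerts: 0.12 × 0.195 = 0.0234
  Social: 0.36 × 0.064 = 0.02304
Normalizing constant = 0.11004.
Largest term belongs to Promotions, so Promotions is most probable.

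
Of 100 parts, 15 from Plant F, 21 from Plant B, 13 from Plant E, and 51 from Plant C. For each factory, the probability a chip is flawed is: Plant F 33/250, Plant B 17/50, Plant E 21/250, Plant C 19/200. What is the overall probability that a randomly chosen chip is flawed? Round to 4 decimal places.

Compute prior × likelihood for every hypothesis:
  Plant F: 0.15 × 0.132 = 0.0198
  Plant B: 0.21 × 0.34 = 0.0714
  Plant E: 0.13 × 0.084 = 0.01092
  Plant C: 0.51 × 0.095 = 0.04845
P(flawed) = 0.0198 + 0.0714 + 0.01092 + 0.04845 = 0.15057 → 0.1506.

0.1506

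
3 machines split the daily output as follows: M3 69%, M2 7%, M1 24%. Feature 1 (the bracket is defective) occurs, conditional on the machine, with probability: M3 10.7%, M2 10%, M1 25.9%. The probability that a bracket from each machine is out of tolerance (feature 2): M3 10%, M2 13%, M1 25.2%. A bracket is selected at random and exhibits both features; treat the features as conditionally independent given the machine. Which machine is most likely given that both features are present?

Unnormalized posteriors (prior × likelihood):
  M3: 0.69 × 0.107 × 0.1 = 0.007383
  M2: 0.07 × 0.1 × 0.13 = 0.00091
  M1: 0.24 × 0.259 × 0.252 = 0.01566432
Normalizing constant = 0.02395732.
Largest term belongs to M1, so M1 is most probable.

M1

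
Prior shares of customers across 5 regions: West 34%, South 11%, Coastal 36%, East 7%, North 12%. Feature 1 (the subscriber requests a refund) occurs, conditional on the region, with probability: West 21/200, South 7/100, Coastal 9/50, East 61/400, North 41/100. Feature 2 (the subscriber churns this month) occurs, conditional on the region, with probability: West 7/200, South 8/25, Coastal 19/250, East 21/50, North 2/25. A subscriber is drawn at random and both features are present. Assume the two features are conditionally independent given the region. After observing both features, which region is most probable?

Coastal

By Bayes' rule, posterior ∝ prior × likelihood:
  West: 0.34 × 0.105 × 0.035 = 0.0012495
  South: 0.11 × 0.07 × 0.32 = 0.002464
  Coastal: 0.36 × 0.18 × 0.076 = 0.0049248
  East: 0.07 × 0.1525 × 0.42 = 0.0044835
  North: 0.12 × 0.41 × 0.08 = 0.003936
Total = 0.0170578.
Largest term belongs to Coastal, so Coastal is most probable.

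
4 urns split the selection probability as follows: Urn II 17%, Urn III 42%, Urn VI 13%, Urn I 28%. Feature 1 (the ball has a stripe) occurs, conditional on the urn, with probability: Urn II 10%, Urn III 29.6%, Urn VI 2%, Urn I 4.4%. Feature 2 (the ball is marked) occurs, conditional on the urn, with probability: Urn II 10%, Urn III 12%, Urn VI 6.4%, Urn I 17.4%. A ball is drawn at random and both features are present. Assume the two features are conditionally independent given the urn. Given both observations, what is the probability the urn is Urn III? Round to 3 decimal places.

Unnormalized posteriors (prior × likelihood):
  Urn II: 0.17 × 0.1 × 0.1 = 0.0017
  Urn III: 0.42 × 0.296 × 0.12 = 0.0149184
  Urn VI: 0.13 × 0.02 × 0.064 = 0.0001664
  Urn I: 0.28 × 0.044 × 0.174 = 0.00214368
Total = 0.01892848.
P(Urn III | evidence) = 0.0149184 / 0.01892848 ≈ 0.788.

0.788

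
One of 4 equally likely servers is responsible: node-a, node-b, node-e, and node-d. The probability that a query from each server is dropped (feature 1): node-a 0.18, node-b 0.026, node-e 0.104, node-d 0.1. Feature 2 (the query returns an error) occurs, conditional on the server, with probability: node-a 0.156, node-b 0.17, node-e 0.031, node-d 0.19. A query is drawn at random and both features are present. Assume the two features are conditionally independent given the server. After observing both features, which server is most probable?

node-a

Since the prior is uniform, the posterior is proportional to the likelihood:
  node-a: 0.18 × 0.156 = 0.02808
  node-b: 0.026 × 0.17 = 0.00442
  node-e: 0.104 × 0.031 = 0.003224
  node-d: 0.1 × 0.19 = 0.019
Normalizing constant = 0.054724.
Largest term belongs to node-a, so node-a is most probable.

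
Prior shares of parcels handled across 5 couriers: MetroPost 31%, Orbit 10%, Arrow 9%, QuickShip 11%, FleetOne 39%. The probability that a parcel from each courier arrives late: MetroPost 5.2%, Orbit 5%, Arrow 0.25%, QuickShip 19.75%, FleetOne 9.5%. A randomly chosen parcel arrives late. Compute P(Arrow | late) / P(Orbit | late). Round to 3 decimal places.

0.045

Unnormalized posteriors (prior × likelihood):
  MetroPost: 0.31 × 0.052 = 0.01612
  Orbit: 0.1 × 0.05 = 0.005
  Arrow: 0.09 × 0.0025 = 0.000225
  QuickShip: 0.11 × 0.1975 = 0.021725
  FleetOne: 0.39 × 0.095 = 0.03705
Sum = 0.08012.
The ratio is 0.000225 / 0.005 (the normalizer cancels) = 0.045.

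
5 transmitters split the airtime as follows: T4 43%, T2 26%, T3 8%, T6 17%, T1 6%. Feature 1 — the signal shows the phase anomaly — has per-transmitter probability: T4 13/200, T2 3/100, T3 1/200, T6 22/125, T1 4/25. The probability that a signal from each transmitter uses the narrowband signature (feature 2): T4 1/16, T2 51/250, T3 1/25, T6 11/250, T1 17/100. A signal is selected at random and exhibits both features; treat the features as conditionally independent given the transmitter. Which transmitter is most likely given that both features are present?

By Bayes' rule, posterior ∝ prior × likelihood:
  T4: 0.43 × 0.065 × 0.0625 = 0.001746875
  T2: 0.26 × 0.03 × 0.204 = 0.0015912
  T3: 0.08 × 0.005 × 0.04 = 0.000016
  T6: 0.17 × 0.176 × 0.044 = 0.00131648
  T1: 0.06 × 0.16 × 0.17 = 0.001632
Total = 0.006302555.
Largest term belongs to T4, so T4 is most probable.

T4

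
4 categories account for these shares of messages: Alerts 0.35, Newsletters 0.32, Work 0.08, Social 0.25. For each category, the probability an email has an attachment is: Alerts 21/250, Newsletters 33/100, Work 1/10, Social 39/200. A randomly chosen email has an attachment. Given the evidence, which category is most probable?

Prior × likelihood for each hypothesis:
  Alerts: 0.35 × 0.084 = 0.0294
  Newsletters: 0.32 × 0.33 = 0.1056
  Work: 0.08 × 0.1 = 0.008
  Social: 0.25 × 0.195 = 0.04875
Total = 0.19175.
Largest term belongs to Newsletters, so Newsletters is most probable.

Newsletters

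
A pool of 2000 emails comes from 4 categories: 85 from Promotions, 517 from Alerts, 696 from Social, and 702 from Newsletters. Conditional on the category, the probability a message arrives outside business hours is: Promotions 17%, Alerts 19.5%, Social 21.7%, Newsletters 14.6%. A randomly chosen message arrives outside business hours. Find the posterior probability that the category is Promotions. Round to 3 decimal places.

0.039

Compute prior × likelihood for every hypothesis:
  Promotions: 0.0425 × 0.17 = 0.007225
  Alerts: 0.2585 × 0.195 = 0.0504075
  Social: 0.348 × 0.217 = 0.075516
  Newsletters: 0.351 × 0.146 = 0.051246
Sum = 0.1843945.
P(Promotions | evidence) = 0.007225 / 0.1843945 ≈ 0.039.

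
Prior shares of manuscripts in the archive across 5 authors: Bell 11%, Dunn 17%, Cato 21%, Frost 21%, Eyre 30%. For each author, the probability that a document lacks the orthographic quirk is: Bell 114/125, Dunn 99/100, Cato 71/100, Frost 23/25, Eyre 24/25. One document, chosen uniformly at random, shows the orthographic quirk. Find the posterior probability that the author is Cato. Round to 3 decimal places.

0.602

Taking complements, P(quirk | each) = Bell 0.088, Dunn 0.01, Cato 0.29, Frost 0.08, Eyre 0.04.
Compute prior × likelihood for every hypothesis:
  Bell: 0.11 × 0.088 = 0.00968
  Dunn: 0.17 × 0.01 = 0.0017
  Cato: 0.21 × 0.29 = 0.0609
  Frost: 0.21 × 0.08 = 0.0168
  Eyre: 0.3 × 0.04 = 0.012
Normalizing constant = 0.10108.
P(Cato | evidence) = 0.0609 / 0.10108 ≈ 0.602.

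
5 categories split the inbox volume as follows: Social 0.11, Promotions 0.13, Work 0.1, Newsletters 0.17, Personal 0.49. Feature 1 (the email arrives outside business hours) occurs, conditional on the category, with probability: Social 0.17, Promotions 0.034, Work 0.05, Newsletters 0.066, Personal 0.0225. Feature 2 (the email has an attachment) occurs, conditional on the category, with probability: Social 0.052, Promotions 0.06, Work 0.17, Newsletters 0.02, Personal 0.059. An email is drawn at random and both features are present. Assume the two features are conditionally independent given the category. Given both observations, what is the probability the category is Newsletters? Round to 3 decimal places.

Prior × likelihood for each hypothesis:
  Social: 0.11 × 0.17 × 0.052 = 0.0009724
  Promotions: 0.13 × 0.034 × 0.06 = 0.0002652
  Work: 0.1 × 0.05 × 0.17 = 0.00085
  Newsletters: 0.17 × 0.066 × 0.02 = 0.0002244
  Personal: 0.49 × 0.0225 × 0.059 = 0.000650475
Sum = 0.002962475.
P(Newsletters | evidence) = 0.0002244 / 0.002962475 ≈ 0.076.

0.076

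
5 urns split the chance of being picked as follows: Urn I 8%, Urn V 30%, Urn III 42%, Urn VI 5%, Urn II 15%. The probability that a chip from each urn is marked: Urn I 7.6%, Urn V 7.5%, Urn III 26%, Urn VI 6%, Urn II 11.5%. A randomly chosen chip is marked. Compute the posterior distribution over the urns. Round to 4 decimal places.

Prior × likelihood for each hypothesis:
  Urn I: 0.08 × 0.076 = 0.00608
  Urn V: 0.3 × 0.075 = 0.0225
  Urn III: 0.42 × 0.26 = 0.1092
  Urn VI: 0.05 × 0.06 = 0.003
  Urn II: 0.15 × 0.115 = 0.01725
Sum = 0.15803.
P(Urn I | marked) = 0.00608/0.15803 ≈ 0.0385
P(Urn V | marked) = 0.0225/0.15803 ≈ 0.1424
P(Urn III | marked) = 0.1092/0.15803 ≈ 0.6910
P(Urn VI | marked) = 0.003/0.15803 ≈ 0.0190
P(Urn II | marked) = 0.01725/0.15803 ≈ 0.1092

Urn I 0.0385, Urn V 0.1424, Urn III 0.6910, Urn VI 0.0190, Urn II 0.1092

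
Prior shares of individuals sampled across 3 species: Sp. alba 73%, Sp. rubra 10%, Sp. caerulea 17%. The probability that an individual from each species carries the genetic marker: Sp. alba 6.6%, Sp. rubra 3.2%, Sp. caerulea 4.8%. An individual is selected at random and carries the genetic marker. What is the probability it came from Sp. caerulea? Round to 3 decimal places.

0.137

Prior × likelihood for each hypothesis:
  Sp. alba: 0.73 × 0.066 = 0.04818
  Sp. rubra: 0.1 × 0.032 = 0.0032
  Sp. caerulea: 0.17 × 0.048 = 0.00816
Sum = 0.05954.
P(Sp. caerulea | evidence) = 0.00816 / 0.05954 ≈ 0.137.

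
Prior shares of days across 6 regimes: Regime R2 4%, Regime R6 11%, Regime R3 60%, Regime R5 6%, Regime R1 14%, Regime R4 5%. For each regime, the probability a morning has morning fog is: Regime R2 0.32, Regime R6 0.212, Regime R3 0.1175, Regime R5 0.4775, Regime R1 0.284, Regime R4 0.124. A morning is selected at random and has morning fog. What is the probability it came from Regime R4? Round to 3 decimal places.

0.034

Prior × likelihood for each hypothesis:
  Regime R2: 0.04 × 0.32 = 0.0128
  Regime R6: 0.11 × 0.212 = 0.02332
  Regime R3: 0.6 × 0.1175 = 0.0705
  Regime R5: 0.06 × 0.4775 = 0.02865
  Regime R1: 0.14 × 0.284 = 0.03976
  Regime R4: 0.05 × 0.124 = 0.0062
Normalizing constant = 0.18123.
P(Regime R4 | evidence) = 0.0062 / 0.18123 ≈ 0.034.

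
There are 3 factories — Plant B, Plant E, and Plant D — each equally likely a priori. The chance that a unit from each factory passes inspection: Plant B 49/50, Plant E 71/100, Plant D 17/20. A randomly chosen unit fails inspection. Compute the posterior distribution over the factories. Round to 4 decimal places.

Plant B 0.0435, Plant E 0.6304, Plant D 0.3261

Taking complements, P(nonconforming | each) = Plant B 0.02, Plant E 0.29, Plant D 0.15.
With a uniform prior (1/3 each), posterior ∝ likelihood:
  Plant B: 0.02
  Plant E: 0.29
  Plant D: 0.15
Total = 0.46.
P(Plant B | nonconforming) = 0.02/0.46 ≈ 0.0435
P(Plant E | nonconforming) = 0.29/0.46 ≈ 0.6304
P(Plant D | nonconforming) = 0.15/0.46 ≈ 0.3261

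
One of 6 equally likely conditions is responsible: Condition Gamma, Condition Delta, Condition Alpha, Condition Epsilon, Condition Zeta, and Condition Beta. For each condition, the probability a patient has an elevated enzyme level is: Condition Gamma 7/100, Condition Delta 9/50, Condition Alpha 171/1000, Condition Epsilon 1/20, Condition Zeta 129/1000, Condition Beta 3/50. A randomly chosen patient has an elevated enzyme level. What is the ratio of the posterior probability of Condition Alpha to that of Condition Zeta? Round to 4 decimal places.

With a uniform prior (1/6 each), posterior ∝ likelihood:
  Condition Gamma: 0.07
  Condition Delta: 0.18
  Condition Alpha: 0.171
  Condition Epsilon: 0.05
  Condition Zeta: 0.129
  Condition Beta: 0.06
Normalizing constant = 0.66.
The ratio is 0.171 / 0.129 (the normalizer cancels) = 1.3256.

1.3256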